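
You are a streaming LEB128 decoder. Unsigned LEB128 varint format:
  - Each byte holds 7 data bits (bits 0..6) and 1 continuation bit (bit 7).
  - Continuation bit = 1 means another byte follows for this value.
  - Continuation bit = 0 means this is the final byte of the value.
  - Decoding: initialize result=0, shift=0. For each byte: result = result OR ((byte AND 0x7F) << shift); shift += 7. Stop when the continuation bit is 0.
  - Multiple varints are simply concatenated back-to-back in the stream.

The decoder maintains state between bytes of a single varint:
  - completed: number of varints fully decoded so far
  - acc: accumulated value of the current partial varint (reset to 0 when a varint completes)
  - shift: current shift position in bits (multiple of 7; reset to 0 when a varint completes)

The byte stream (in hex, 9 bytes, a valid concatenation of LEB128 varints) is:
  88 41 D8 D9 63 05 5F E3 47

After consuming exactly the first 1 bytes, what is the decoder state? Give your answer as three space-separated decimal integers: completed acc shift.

byte[0]=0x88 cont=1 payload=0x08: acc |= 8<<0 -> completed=0 acc=8 shift=7

Answer: 0 8 7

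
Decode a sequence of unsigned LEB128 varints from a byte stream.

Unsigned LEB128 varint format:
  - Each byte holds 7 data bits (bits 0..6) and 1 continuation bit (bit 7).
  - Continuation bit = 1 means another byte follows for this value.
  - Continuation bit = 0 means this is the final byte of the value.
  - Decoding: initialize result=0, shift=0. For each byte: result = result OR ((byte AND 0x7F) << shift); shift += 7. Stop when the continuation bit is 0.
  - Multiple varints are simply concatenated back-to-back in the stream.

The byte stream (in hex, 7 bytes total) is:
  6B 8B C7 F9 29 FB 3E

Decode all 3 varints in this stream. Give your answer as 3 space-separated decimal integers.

Answer: 107 87974795 8059

Derivation:
  byte[0]=0x6B cont=0 payload=0x6B=107: acc |= 107<<0 -> acc=107 shift=7 [end]
Varint 1: bytes[0:1] = 6B -> value 107 (1 byte(s))
  byte[1]=0x8B cont=1 payload=0x0B=11: acc |= 11<<0 -> acc=11 shift=7
  byte[2]=0xC7 cont=1 payload=0x47=71: acc |= 71<<7 -> acc=9099 shift=14
  byte[3]=0xF9 cont=1 payload=0x79=121: acc |= 121<<14 -> acc=1991563 shift=21
  byte[4]=0x29 cont=0 payload=0x29=41: acc |= 41<<21 -> acc=87974795 shift=28 [end]
Varint 2: bytes[1:5] = 8B C7 F9 29 -> value 87974795 (4 byte(s))
  byte[5]=0xFB cont=1 payload=0x7B=123: acc |= 123<<0 -> acc=123 shift=7
  byte[6]=0x3E cont=0 payload=0x3E=62: acc |= 62<<7 -> acc=8059 shift=14 [end]
Varint 3: bytes[5:7] = FB 3E -> value 8059 (2 byte(s))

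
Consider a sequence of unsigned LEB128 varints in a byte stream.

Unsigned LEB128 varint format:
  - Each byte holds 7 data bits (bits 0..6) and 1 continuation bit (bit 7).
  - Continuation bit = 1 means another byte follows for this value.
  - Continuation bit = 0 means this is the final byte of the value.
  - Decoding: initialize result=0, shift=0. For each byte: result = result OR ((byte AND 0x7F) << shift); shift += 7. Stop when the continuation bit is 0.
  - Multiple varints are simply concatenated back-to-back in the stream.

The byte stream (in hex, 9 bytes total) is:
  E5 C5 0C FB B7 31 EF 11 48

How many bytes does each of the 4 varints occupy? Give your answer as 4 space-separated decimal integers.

  byte[0]=0xE5 cont=1 payload=0x65=101: acc |= 101<<0 -> acc=101 shift=7
  byte[1]=0xC5 cont=1 payload=0x45=69: acc |= 69<<7 -> acc=8933 shift=14
  byte[2]=0x0C cont=0 payload=0x0C=12: acc |= 12<<14 -> acc=205541 shift=21 [end]
Varint 1: bytes[0:3] = E5 C5 0C -> value 205541 (3 byte(s))
  byte[3]=0xFB cont=1 payload=0x7B=123: acc |= 123<<0 -> acc=123 shift=7
  byte[4]=0xB7 cont=1 payload=0x37=55: acc |= 55<<7 -> acc=7163 shift=14
  byte[5]=0x31 cont=0 payload=0x31=49: acc |= 49<<14 -> acc=809979 shift=21 [end]
Varint 2: bytes[3:6] = FB B7 31 -> value 809979 (3 byte(s))
  byte[6]=0xEF cont=1 payload=0x6F=111: acc |= 111<<0 -> acc=111 shift=7
  byte[7]=0x11 cont=0 payload=0x11=17: acc |= 17<<7 -> acc=2287 shift=14 [end]
Varint 3: bytes[6:8] = EF 11 -> value 2287 (2 byte(s))
  byte[8]=0x48 cont=0 payload=0x48=72: acc |= 72<<0 -> acc=72 shift=7 [end]
Varint 4: bytes[8:9] = 48 -> value 72 (1 byte(s))

Answer: 3 3 2 1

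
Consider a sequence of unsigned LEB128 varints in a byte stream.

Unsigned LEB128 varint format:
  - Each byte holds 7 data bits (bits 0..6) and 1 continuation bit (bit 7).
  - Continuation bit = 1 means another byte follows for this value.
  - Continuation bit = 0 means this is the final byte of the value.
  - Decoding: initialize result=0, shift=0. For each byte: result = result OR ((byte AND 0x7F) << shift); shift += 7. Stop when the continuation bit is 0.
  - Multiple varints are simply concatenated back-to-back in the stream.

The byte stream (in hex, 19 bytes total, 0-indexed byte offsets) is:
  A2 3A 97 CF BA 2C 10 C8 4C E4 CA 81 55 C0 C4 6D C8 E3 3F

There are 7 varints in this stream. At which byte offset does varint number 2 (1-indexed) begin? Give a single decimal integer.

  byte[0]=0xA2 cont=1 payload=0x22=34: acc |= 34<<0 -> acc=34 shift=7
  byte[1]=0x3A cont=0 payload=0x3A=58: acc |= 58<<7 -> acc=7458 shift=14 [end]
Varint 1: bytes[0:2] = A2 3A -> value 7458 (2 byte(s))
  byte[2]=0x97 cont=1 payload=0x17=23: acc |= 23<<0 -> acc=23 shift=7
  byte[3]=0xCF cont=1 payload=0x4F=79: acc |= 79<<7 -> acc=10135 shift=14
  byte[4]=0xBA cont=1 payload=0x3A=58: acc |= 58<<14 -> acc=960407 shift=21
  byte[5]=0x2C cont=0 payload=0x2C=44: acc |= 44<<21 -> acc=93235095 shift=28 [end]
Varint 2: bytes[2:6] = 97 CF BA 2C -> value 93235095 (4 byte(s))
  byte[6]=0x10 cont=0 payload=0x10=16: acc |= 16<<0 -> acc=16 shift=7 [end]
Varint 3: bytes[6:7] = 10 -> value 16 (1 byte(s))
  byte[7]=0xC8 cont=1 payload=0x48=72: acc |= 72<<0 -> acc=72 shift=7
  byte[8]=0x4C cont=0 payload=0x4C=76: acc |= 76<<7 -> acc=9800 shift=14 [end]
Varint 4: bytes[7:9] = C8 4C -> value 9800 (2 byte(s))
  byte[9]=0xE4 cont=1 payload=0x64=100: acc |= 100<<0 -> acc=100 shift=7
  byte[10]=0xCA cont=1 payload=0x4A=74: acc |= 74<<7 -> acc=9572 shift=14
  byte[11]=0x81 cont=1 payload=0x01=1: acc |= 1<<14 -> acc=25956 shift=21
  byte[12]=0x55 cont=0 payload=0x55=85: acc |= 85<<21 -> acc=178283876 shift=28 [end]
Varint 5: bytes[9:13] = E4 CA 81 55 -> value 178283876 (4 byte(s))
  byte[13]=0xC0 cont=1 payload=0x40=64: acc |= 64<<0 -> acc=64 shift=7
  byte[14]=0xC4 cont=1 payload=0x44=68: acc |= 68<<7 -> acc=8768 shift=14
  byte[15]=0x6D cont=0 payload=0x6D=109: acc |= 109<<14 -> acc=1794624 shift=21 [end]
Varint 6: bytes[13:16] = C0 C4 6D -> value 1794624 (3 byte(s))
  byte[16]=0xC8 cont=1 payload=0x48=72: acc |= 72<<0 -> acc=72 shift=7
  byte[17]=0xE3 cont=1 payload=0x63=99: acc |= 99<<7 -> acc=12744 shift=14
  byte[18]=0x3F cont=0 payload=0x3F=63: acc |= 63<<14 -> acc=1044936 shift=21 [end]
Varint 7: bytes[16:19] = C8 E3 3F -> value 1044936 (3 byte(s))

Answer: 2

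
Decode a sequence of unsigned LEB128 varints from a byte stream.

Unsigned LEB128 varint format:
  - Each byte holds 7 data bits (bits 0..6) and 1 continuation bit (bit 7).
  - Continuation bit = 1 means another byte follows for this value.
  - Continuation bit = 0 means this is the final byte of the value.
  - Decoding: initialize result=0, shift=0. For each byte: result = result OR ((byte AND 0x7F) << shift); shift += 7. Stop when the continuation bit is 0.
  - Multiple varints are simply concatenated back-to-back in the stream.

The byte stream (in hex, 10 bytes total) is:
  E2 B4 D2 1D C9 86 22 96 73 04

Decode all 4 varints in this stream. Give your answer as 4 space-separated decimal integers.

  byte[0]=0xE2 cont=1 payload=0x62=98: acc |= 98<<0 -> acc=98 shift=7
  byte[1]=0xB4 cont=1 payload=0x34=52: acc |= 52<<7 -> acc=6754 shift=14
  byte[2]=0xD2 cont=1 payload=0x52=82: acc |= 82<<14 -> acc=1350242 shift=21
  byte[3]=0x1D cont=0 payload=0x1D=29: acc |= 29<<21 -> acc=62167650 shift=28 [end]
Varint 1: bytes[0:4] = E2 B4 D2 1D -> value 62167650 (4 byte(s))
  byte[4]=0xC9 cont=1 payload=0x49=73: acc |= 73<<0 -> acc=73 shift=7
  byte[5]=0x86 cont=1 payload=0x06=6: acc |= 6<<7 -> acc=841 shift=14
  byte[6]=0x22 cont=0 payload=0x22=34: acc |= 34<<14 -> acc=557897 shift=21 [end]
Varint 2: bytes[4:7] = C9 86 22 -> value 557897 (3 byte(s))
  byte[7]=0x96 cont=1 payload=0x16=22: acc |= 22<<0 -> acc=22 shift=7
  byte[8]=0x73 cont=0 payload=0x73=115: acc |= 115<<7 -> acc=14742 shift=14 [end]
Varint 3: bytes[7:9] = 96 73 -> value 14742 (2 byte(s))
  byte[9]=0x04 cont=0 payload=0x04=4: acc |= 4<<0 -> acc=4 shift=7 [end]
Varint 4: bytes[9:10] = 04 -> value 4 (1 byte(s))

Answer: 62167650 557897 14742 4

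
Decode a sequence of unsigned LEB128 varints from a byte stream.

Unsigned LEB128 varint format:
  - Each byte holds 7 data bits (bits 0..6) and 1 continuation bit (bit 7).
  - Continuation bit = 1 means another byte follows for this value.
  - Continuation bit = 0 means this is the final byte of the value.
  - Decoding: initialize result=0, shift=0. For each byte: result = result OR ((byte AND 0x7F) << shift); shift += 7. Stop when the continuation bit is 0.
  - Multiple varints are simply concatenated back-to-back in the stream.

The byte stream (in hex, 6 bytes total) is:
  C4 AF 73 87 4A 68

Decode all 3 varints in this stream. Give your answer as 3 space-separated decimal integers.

  byte[0]=0xC4 cont=1 payload=0x44=68: acc |= 68<<0 -> acc=68 shift=7
  byte[1]=0xAF cont=1 payload=0x2F=47: acc |= 47<<7 -> acc=6084 shift=14
  byte[2]=0x73 cont=0 payload=0x73=115: acc |= 115<<14 -> acc=1890244 shift=21 [end]
Varint 1: bytes[0:3] = C4 AF 73 -> value 1890244 (3 byte(s))
  byte[3]=0x87 cont=1 payload=0x07=7: acc |= 7<<0 -> acc=7 shift=7
  byte[4]=0x4A cont=0 payload=0x4A=74: acc |= 74<<7 -> acc=9479 shift=14 [end]
Varint 2: bytes[3:5] = 87 4A -> value 9479 (2 byte(s))
  byte[5]=0x68 cont=0 payload=0x68=104: acc |= 104<<0 -> acc=104 shift=7 [end]
Varint 3: bytes[5:6] = 68 -> value 104 (1 byte(s))

Answer: 1890244 9479 104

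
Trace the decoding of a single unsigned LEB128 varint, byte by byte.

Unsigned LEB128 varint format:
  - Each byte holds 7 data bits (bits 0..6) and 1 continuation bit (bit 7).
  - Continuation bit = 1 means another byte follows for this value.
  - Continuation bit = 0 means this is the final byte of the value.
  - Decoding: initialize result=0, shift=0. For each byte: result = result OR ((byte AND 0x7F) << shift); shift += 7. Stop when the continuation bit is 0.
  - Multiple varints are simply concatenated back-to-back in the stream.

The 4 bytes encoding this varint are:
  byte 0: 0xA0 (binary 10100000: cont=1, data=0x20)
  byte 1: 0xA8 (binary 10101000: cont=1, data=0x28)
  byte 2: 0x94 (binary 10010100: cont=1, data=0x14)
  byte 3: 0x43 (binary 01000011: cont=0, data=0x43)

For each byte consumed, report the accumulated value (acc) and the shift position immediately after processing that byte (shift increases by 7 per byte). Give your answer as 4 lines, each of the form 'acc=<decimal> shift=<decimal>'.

byte 0=0xA0: payload=0x20=32, contrib = 32<<0 = 32; acc -> 32, shift -> 7
byte 1=0xA8: payload=0x28=40, contrib = 40<<7 = 5120; acc -> 5152, shift -> 14
byte 2=0x94: payload=0x14=20, contrib = 20<<14 = 327680; acc -> 332832, shift -> 21
byte 3=0x43: payload=0x43=67, contrib = 67<<21 = 140509184; acc -> 140842016, shift -> 28

Answer: acc=32 shift=7
acc=5152 shift=14
acc=332832 shift=21
acc=140842016 shift=28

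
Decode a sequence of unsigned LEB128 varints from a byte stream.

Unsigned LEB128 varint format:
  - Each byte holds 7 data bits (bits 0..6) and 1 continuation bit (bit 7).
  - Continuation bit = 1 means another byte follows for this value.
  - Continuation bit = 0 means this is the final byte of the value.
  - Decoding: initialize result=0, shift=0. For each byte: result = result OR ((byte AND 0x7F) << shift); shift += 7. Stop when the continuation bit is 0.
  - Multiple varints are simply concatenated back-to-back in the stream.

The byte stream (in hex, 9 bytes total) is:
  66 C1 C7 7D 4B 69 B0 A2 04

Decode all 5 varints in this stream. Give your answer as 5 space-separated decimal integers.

Answer: 102 2057153 75 105 69936

Derivation:
  byte[0]=0x66 cont=0 payload=0x66=102: acc |= 102<<0 -> acc=102 shift=7 [end]
Varint 1: bytes[0:1] = 66 -> value 102 (1 byte(s))
  byte[1]=0xC1 cont=1 payload=0x41=65: acc |= 65<<0 -> acc=65 shift=7
  byte[2]=0xC7 cont=1 payload=0x47=71: acc |= 71<<7 -> acc=9153 shift=14
  byte[3]=0x7D cont=0 payload=0x7D=125: acc |= 125<<14 -> acc=2057153 shift=21 [end]
Varint 2: bytes[1:4] = C1 C7 7D -> value 2057153 (3 byte(s))
  byte[4]=0x4B cont=0 payload=0x4B=75: acc |= 75<<0 -> acc=75 shift=7 [end]
Varint 3: bytes[4:5] = 4B -> value 75 (1 byte(s))
  byte[5]=0x69 cont=0 payload=0x69=105: acc |= 105<<0 -> acc=105 shift=7 [end]
Varint 4: bytes[5:6] = 69 -> value 105 (1 byte(s))
  byte[6]=0xB0 cont=1 payload=0x30=48: acc |= 48<<0 -> acc=48 shift=7
  byte[7]=0xA2 cont=1 payload=0x22=34: acc |= 34<<7 -> acc=4400 shift=14
  byte[8]=0x04 cont=0 payload=0x04=4: acc |= 4<<14 -> acc=69936 shift=21 [end]
Varint 5: bytes[6:9] = B0 A2 04 -> value 69936 (3 byte(s))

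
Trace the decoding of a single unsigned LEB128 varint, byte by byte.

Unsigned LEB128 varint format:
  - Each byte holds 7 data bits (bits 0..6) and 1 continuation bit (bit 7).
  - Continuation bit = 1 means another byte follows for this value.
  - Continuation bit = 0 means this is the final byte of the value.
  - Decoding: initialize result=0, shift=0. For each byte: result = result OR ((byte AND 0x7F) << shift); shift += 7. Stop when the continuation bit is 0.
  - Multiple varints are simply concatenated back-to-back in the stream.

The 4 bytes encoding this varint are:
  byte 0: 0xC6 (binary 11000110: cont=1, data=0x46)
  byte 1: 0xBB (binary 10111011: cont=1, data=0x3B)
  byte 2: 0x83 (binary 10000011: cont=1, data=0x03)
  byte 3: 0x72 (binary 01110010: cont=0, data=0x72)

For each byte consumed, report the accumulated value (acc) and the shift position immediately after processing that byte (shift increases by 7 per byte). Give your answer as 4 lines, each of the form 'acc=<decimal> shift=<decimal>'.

byte 0=0xC6: payload=0x46=70, contrib = 70<<0 = 70; acc -> 70, shift -> 7
byte 1=0xBB: payload=0x3B=59, contrib = 59<<7 = 7552; acc -> 7622, shift -> 14
byte 2=0x83: payload=0x03=3, contrib = 3<<14 = 49152; acc -> 56774, shift -> 21
byte 3=0x72: payload=0x72=114, contrib = 114<<21 = 239075328; acc -> 239132102, shift -> 28

Answer: acc=70 shift=7
acc=7622 shift=14
acc=56774 shift=21
acc=239132102 shift=28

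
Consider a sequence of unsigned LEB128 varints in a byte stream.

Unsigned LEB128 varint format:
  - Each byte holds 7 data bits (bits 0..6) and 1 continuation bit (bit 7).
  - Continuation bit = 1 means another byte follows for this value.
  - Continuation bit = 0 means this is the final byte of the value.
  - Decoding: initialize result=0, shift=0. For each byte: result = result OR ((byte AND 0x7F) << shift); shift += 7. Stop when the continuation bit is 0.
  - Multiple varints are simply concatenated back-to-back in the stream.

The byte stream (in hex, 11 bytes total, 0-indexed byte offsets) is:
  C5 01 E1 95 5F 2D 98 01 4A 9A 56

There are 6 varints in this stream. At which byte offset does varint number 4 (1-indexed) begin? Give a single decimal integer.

  byte[0]=0xC5 cont=1 payload=0x45=69: acc |= 69<<0 -> acc=69 shift=7
  byte[1]=0x01 cont=0 payload=0x01=1: acc |= 1<<7 -> acc=197 shift=14 [end]
Varint 1: bytes[0:2] = C5 01 -> value 197 (2 byte(s))
  byte[2]=0xE1 cont=1 payload=0x61=97: acc |= 97<<0 -> acc=97 shift=7
  byte[3]=0x95 cont=1 payload=0x15=21: acc |= 21<<7 -> acc=2785 shift=14
  byte[4]=0x5F cont=0 payload=0x5F=95: acc |= 95<<14 -> acc=1559265 shift=21 [end]
Varint 2: bytes[2:5] = E1 95 5F -> value 1559265 (3 byte(s))
  byte[5]=0x2D cont=0 payload=0x2D=45: acc |= 45<<0 -> acc=45 shift=7 [end]
Varint 3: bytes[5:6] = 2D -> value 45 (1 byte(s))
  byte[6]=0x98 cont=1 payload=0x18=24: acc |= 24<<0 -> acc=24 shift=7
  byte[7]=0x01 cont=0 payload=0x01=1: acc |= 1<<7 -> acc=152 shift=14 [end]
Varint 4: bytes[6:8] = 98 01 -> value 152 (2 byte(s))
  byte[8]=0x4A cont=0 payload=0x4A=74: acc |= 74<<0 -> acc=74 shift=7 [end]
Varint 5: bytes[8:9] = 4A -> value 74 (1 byte(s))
  byte[9]=0x9A cont=1 payload=0x1A=26: acc |= 26<<0 -> acc=26 shift=7
  byte[10]=0x56 cont=0 payload=0x56=86: acc |= 86<<7 -> acc=11034 shift=14 [end]
Varint 6: bytes[9:11] = 9A 56 -> value 11034 (2 byte(s))

Answer: 6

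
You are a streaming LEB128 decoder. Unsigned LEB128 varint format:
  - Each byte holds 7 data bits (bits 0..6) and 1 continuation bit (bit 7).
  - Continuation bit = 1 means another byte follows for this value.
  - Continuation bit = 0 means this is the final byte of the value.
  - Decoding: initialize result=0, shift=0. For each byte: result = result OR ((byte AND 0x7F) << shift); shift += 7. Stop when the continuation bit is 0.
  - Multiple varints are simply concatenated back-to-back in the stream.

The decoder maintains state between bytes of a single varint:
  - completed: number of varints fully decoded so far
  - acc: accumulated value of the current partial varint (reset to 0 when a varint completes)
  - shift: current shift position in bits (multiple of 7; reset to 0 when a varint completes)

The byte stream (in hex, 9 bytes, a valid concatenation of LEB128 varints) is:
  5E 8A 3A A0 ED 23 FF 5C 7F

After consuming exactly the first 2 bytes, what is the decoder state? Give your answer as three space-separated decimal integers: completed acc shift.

Answer: 1 10 7

Derivation:
byte[0]=0x5E cont=0 payload=0x5E: varint #1 complete (value=94); reset -> completed=1 acc=0 shift=0
byte[1]=0x8A cont=1 payload=0x0A: acc |= 10<<0 -> completed=1 acc=10 shift=7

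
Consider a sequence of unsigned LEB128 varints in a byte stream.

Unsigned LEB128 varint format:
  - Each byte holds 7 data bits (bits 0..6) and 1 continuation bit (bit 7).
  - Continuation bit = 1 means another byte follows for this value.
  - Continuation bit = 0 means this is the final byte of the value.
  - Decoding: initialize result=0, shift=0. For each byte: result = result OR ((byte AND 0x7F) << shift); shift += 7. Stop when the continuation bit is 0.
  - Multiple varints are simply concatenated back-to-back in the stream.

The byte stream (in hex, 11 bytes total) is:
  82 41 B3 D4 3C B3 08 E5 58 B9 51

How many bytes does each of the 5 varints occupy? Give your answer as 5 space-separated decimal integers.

Answer: 2 3 2 2 2

Derivation:
  byte[0]=0x82 cont=1 payload=0x02=2: acc |= 2<<0 -> acc=2 shift=7
  byte[1]=0x41 cont=0 payload=0x41=65: acc |= 65<<7 -> acc=8322 shift=14 [end]
Varint 1: bytes[0:2] = 82 41 -> value 8322 (2 byte(s))
  byte[2]=0xB3 cont=1 payload=0x33=51: acc |= 51<<0 -> acc=51 shift=7
  byte[3]=0xD4 cont=1 payload=0x54=84: acc |= 84<<7 -> acc=10803 shift=14
  byte[4]=0x3C cont=0 payload=0x3C=60: acc |= 60<<14 -> acc=993843 shift=21 [end]
Varint 2: bytes[2:5] = B3 D4 3C -> value 993843 (3 byte(s))
  byte[5]=0xB3 cont=1 payload=0x33=51: acc |= 51<<0 -> acc=51 shift=7
  byte[6]=0x08 cont=0 payload=0x08=8: acc |= 8<<7 -> acc=1075 shift=14 [end]
Varint 3: bytes[5:7] = B3 08 -> value 1075 (2 byte(s))
  byte[7]=0xE5 cont=1 payload=0x65=101: acc |= 101<<0 -> acc=101 shift=7
  byte[8]=0x58 cont=0 payload=0x58=88: acc |= 88<<7 -> acc=11365 shift=14 [end]
Varint 4: bytes[7:9] = E5 58 -> value 11365 (2 byte(s))
  byte[9]=0xB9 cont=1 payload=0x39=57: acc |= 57<<0 -> acc=57 shift=7
  byte[10]=0x51 cont=0 payload=0x51=81: acc |= 81<<7 -> acc=10425 shift=14 [end]
Varint 5: bytes[9:11] = B9 51 -> value 10425 (2 byte(s))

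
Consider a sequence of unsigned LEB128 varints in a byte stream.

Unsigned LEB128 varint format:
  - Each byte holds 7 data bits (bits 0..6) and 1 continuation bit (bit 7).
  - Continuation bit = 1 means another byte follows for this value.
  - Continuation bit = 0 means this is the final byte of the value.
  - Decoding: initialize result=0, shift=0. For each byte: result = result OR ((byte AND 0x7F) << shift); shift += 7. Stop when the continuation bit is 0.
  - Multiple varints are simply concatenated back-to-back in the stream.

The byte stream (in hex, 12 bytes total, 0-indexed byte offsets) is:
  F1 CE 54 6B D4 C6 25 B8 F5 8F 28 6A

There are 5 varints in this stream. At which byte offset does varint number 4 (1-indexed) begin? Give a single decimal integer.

Answer: 7

Derivation:
  byte[0]=0xF1 cont=1 payload=0x71=113: acc |= 113<<0 -> acc=113 shift=7
  byte[1]=0xCE cont=1 payload=0x4E=78: acc |= 78<<7 -> acc=10097 shift=14
  byte[2]=0x54 cont=0 payload=0x54=84: acc |= 84<<14 -> acc=1386353 shift=21 [end]
Varint 1: bytes[0:3] = F1 CE 54 -> value 1386353 (3 byte(s))
  byte[3]=0x6B cont=0 payload=0x6B=107: acc |= 107<<0 -> acc=107 shift=7 [end]
Varint 2: bytes[3:4] = 6B -> value 107 (1 byte(s))
  byte[4]=0xD4 cont=1 payload=0x54=84: acc |= 84<<0 -> acc=84 shift=7
  byte[5]=0xC6 cont=1 payload=0x46=70: acc |= 70<<7 -> acc=9044 shift=14
  byte[6]=0x25 cont=0 payload=0x25=37: acc |= 37<<14 -> acc=615252 shift=21 [end]
Varint 3: bytes[4:7] = D4 C6 25 -> value 615252 (3 byte(s))
  byte[7]=0xB8 cont=1 payload=0x38=56: acc |= 56<<0 -> acc=56 shift=7
  byte[8]=0xF5 cont=1 payload=0x75=117: acc |= 117<<7 -> acc=15032 shift=14
  byte[9]=0x8F cont=1 payload=0x0F=15: acc |= 15<<14 -> acc=260792 shift=21
  byte[10]=0x28 cont=0 payload=0x28=40: acc |= 40<<21 -> acc=84146872 shift=28 [end]
Varint 4: bytes[7:11] = B8 F5 8F 28 -> value 84146872 (4 byte(s))
  byte[11]=0x6A cont=0 payload=0x6A=106: acc |= 106<<0 -> acc=106 shift=7 [end]
Varint 5: bytes[11:12] = 6A -> value 106 (1 byte(s))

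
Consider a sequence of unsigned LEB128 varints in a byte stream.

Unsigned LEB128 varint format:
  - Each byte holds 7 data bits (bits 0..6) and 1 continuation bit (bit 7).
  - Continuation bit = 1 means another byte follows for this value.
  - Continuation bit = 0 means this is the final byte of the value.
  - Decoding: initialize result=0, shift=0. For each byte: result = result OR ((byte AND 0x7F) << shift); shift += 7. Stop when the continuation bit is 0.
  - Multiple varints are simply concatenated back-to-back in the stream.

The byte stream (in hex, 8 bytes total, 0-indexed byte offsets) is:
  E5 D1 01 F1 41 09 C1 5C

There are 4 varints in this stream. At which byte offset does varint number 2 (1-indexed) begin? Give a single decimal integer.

Answer: 3

Derivation:
  byte[0]=0xE5 cont=1 payload=0x65=101: acc |= 101<<0 -> acc=101 shift=7
  byte[1]=0xD1 cont=1 payload=0x51=81: acc |= 81<<7 -> acc=10469 shift=14
  byte[2]=0x01 cont=0 payload=0x01=1: acc |= 1<<14 -> acc=26853 shift=21 [end]
Varint 1: bytes[0:3] = E5 D1 01 -> value 26853 (3 byte(s))
  byte[3]=0xF1 cont=1 payload=0x71=113: acc |= 113<<0 -> acc=113 shift=7
  byte[4]=0x41 cont=0 payload=0x41=65: acc |= 65<<7 -> acc=8433 shift=14 [end]
Varint 2: bytes[3:5] = F1 41 -> value 8433 (2 byte(s))
  byte[5]=0x09 cont=0 payload=0x09=9: acc |= 9<<0 -> acc=9 shift=7 [end]
Varint 3: bytes[5:6] = 09 -> value 9 (1 byte(s))
  byte[6]=0xC1 cont=1 payload=0x41=65: acc |= 65<<0 -> acc=65 shift=7
  byte[7]=0x5C cont=0 payload=0x5C=92: acc |= 92<<7 -> acc=11841 shift=14 [end]
Varint 4: bytes[6:8] = C1 5C -> value 11841 (2 byte(s))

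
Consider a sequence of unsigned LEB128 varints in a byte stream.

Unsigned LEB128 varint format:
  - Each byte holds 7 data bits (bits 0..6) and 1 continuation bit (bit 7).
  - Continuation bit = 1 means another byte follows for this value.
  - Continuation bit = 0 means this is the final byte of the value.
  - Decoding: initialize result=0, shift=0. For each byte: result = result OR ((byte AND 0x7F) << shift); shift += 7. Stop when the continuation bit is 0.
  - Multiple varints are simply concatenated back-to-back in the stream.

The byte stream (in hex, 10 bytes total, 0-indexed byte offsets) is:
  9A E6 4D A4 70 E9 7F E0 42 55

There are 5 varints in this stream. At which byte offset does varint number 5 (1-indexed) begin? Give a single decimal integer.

Answer: 9

Derivation:
  byte[0]=0x9A cont=1 payload=0x1A=26: acc |= 26<<0 -> acc=26 shift=7
  byte[1]=0xE6 cont=1 payload=0x66=102: acc |= 102<<7 -> acc=13082 shift=14
  byte[2]=0x4D cont=0 payload=0x4D=77: acc |= 77<<14 -> acc=1274650 shift=21 [end]
Varint 1: bytes[0:3] = 9A E6 4D -> value 1274650 (3 byte(s))
  byte[3]=0xA4 cont=1 payload=0x24=36: acc |= 36<<0 -> acc=36 shift=7
  byte[4]=0x70 cont=0 payload=0x70=112: acc |= 112<<7 -> acc=14372 shift=14 [end]
Varint 2: bytes[3:5] = A4 70 -> value 14372 (2 byte(s))
  byte[5]=0xE9 cont=1 payload=0x69=105: acc |= 105<<0 -> acc=105 shift=7
  byte[6]=0x7F cont=0 payload=0x7F=127: acc |= 127<<7 -> acc=16361 shift=14 [end]
Varint 3: bytes[5:7] = E9 7F -> value 16361 (2 byte(s))
  byte[7]=0xE0 cont=1 payload=0x60=96: acc |= 96<<0 -> acc=96 shift=7
  byte[8]=0x42 cont=0 payload=0x42=66: acc |= 66<<7 -> acc=8544 shift=14 [end]
Varint 4: bytes[7:9] = E0 42 -> value 8544 (2 byte(s))
  byte[9]=0x55 cont=0 payload=0x55=85: acc |= 85<<0 -> acc=85 shift=7 [end]
Varint 5: bytes[9:10] = 55 -> value 85 (1 byte(s))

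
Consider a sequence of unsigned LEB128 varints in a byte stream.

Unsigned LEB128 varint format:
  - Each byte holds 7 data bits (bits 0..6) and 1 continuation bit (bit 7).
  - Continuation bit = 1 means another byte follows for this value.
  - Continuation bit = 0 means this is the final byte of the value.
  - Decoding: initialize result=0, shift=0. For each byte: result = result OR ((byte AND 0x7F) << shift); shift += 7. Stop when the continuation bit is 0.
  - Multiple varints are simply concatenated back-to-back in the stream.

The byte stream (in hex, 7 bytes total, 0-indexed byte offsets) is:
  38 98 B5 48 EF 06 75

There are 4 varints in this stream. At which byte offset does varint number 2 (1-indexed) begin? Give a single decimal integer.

  byte[0]=0x38 cont=0 payload=0x38=56: acc |= 56<<0 -> acc=56 shift=7 [end]
Varint 1: bytes[0:1] = 38 -> value 56 (1 byte(s))
  byte[1]=0x98 cont=1 payload=0x18=24: acc |= 24<<0 -> acc=24 shift=7
  byte[2]=0xB5 cont=1 payload=0x35=53: acc |= 53<<7 -> acc=6808 shift=14
  byte[3]=0x48 cont=0 payload=0x48=72: acc |= 72<<14 -> acc=1186456 shift=21 [end]
Varint 2: bytes[1:4] = 98 B5 48 -> value 1186456 (3 byte(s))
  byte[4]=0xEF cont=1 payload=0x6F=111: acc |= 111<<0 -> acc=111 shift=7
  byte[5]=0x06 cont=0 payload=0x06=6: acc |= 6<<7 -> acc=879 shift=14 [end]
Varint 3: bytes[4:6] = EF 06 -> value 879 (2 byte(s))
  byte[6]=0x75 cont=0 payload=0x75=117: acc |= 117<<0 -> acc=117 shift=7 [end]
Varint 4: bytes[6:7] = 75 -> value 117 (1 byte(s))

Answer: 1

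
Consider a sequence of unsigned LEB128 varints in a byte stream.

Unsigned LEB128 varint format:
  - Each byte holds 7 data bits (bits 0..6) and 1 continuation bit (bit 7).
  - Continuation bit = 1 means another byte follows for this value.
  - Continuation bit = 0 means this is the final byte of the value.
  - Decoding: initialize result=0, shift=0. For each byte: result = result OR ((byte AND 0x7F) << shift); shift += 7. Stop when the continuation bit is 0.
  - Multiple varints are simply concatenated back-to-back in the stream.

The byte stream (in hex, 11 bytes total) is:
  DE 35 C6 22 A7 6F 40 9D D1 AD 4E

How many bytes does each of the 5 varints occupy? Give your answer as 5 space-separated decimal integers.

  byte[0]=0xDE cont=1 payload=0x5E=94: acc |= 94<<0 -> acc=94 shift=7
  byte[1]=0x35 cont=0 payload=0x35=53: acc |= 53<<7 -> acc=6878 shift=14 [end]
Varint 1: bytes[0:2] = DE 35 -> value 6878 (2 byte(s))
  byte[2]=0xC6 cont=1 payload=0x46=70: acc |= 70<<0 -> acc=70 shift=7
  byte[3]=0x22 cont=0 payload=0x22=34: acc |= 34<<7 -> acc=4422 shift=14 [end]
Varint 2: bytes[2:4] = C6 22 -> value 4422 (2 byte(s))
  byte[4]=0xA7 cont=1 payload=0x27=39: acc |= 39<<0 -> acc=39 shift=7
  byte[5]=0x6F cont=0 payload=0x6F=111: acc |= 111<<7 -> acc=14247 shift=14 [end]
Varint 3: bytes[4:6] = A7 6F -> value 14247 (2 byte(s))
  byte[6]=0x40 cont=0 payload=0x40=64: acc |= 64<<0 -> acc=64 shift=7 [end]
Varint 4: bytes[6:7] = 40 -> value 64 (1 byte(s))
  byte[7]=0x9D cont=1 payload=0x1D=29: acc |= 29<<0 -> acc=29 shift=7
  byte[8]=0xD1 cont=1 payload=0x51=81: acc |= 81<<7 -> acc=10397 shift=14
  byte[9]=0xAD cont=1 payload=0x2D=45: acc |= 45<<14 -> acc=747677 shift=21
  byte[10]=0x4E cont=0 payload=0x4E=78: acc |= 78<<21 -> acc=164325533 shift=28 [end]
Varint 5: bytes[7:11] = 9D D1 AD 4E -> value 164325533 (4 byte(s))

Answer: 2 2 2 1 4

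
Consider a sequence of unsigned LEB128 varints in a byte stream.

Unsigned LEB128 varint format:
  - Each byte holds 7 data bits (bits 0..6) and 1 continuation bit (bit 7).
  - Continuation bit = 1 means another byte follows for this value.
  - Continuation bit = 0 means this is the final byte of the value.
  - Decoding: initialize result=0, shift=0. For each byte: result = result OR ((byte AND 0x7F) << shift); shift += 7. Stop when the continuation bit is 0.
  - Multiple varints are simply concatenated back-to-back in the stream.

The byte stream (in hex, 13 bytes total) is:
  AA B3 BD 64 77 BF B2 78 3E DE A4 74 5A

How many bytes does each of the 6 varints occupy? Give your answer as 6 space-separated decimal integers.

  byte[0]=0xAA cont=1 payload=0x2A=42: acc |= 42<<0 -> acc=42 shift=7
  byte[1]=0xB3 cont=1 payload=0x33=51: acc |= 51<<7 -> acc=6570 shift=14
  byte[2]=0xBD cont=1 payload=0x3D=61: acc |= 61<<14 -> acc=1005994 shift=21
  byte[3]=0x64 cont=0 payload=0x64=100: acc |= 100<<21 -> acc=210721194 shift=28 [end]
Varint 1: bytes[0:4] = AA B3 BD 64 -> value 210721194 (4 byte(s))
  byte[4]=0x77 cont=0 payload=0x77=119: acc |= 119<<0 -> acc=119 shift=7 [end]
Varint 2: bytes[4:5] = 77 -> value 119 (1 byte(s))
  byte[5]=0xBF cont=1 payload=0x3F=63: acc |= 63<<0 -> acc=63 shift=7
  byte[6]=0xB2 cont=1 payload=0x32=50: acc |= 50<<7 -> acc=6463 shift=14
  byte[7]=0x78 cont=0 payload=0x78=120: acc |= 120<<14 -> acc=1972543 shift=21 [end]
Varint 3: bytes[5:8] = BF B2 78 -> value 1972543 (3 byte(s))
  byte[8]=0x3E cont=0 payload=0x3E=62: acc |= 62<<0 -> acc=62 shift=7 [end]
Varint 4: bytes[8:9] = 3E -> value 62 (1 byte(s))
  byte[9]=0xDE cont=1 payload=0x5E=94: acc |= 94<<0 -> acc=94 shift=7
  byte[10]=0xA4 cont=1 payload=0x24=36: acc |= 36<<7 -> acc=4702 shift=14
  byte[11]=0x74 cont=0 payload=0x74=116: acc |= 116<<14 -> acc=1905246 shift=21 [end]
Varint 5: bytes[9:12] = DE A4 74 -> value 1905246 (3 byte(s))
  byte[12]=0x5A cont=0 payload=0x5A=90: acc |= 90<<0 -> acc=90 shift=7 [end]
Varint 6: bytes[12:13] = 5A -> value 90 (1 byte(s))

Answer: 4 1 3 1 3 1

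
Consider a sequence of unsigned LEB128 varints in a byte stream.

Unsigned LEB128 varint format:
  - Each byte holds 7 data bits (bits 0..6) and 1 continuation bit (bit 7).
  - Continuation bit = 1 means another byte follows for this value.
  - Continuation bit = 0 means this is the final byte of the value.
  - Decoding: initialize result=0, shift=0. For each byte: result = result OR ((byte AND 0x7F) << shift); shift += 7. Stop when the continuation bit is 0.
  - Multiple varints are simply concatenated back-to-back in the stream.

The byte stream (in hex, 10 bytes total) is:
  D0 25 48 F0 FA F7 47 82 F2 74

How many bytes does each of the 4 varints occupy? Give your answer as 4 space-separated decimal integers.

  byte[0]=0xD0 cont=1 payload=0x50=80: acc |= 80<<0 -> acc=80 shift=7
  byte[1]=0x25 cont=0 payload=0x25=37: acc |= 37<<7 -> acc=4816 shift=14 [end]
Varint 1: bytes[0:2] = D0 25 -> value 4816 (2 byte(s))
  byte[2]=0x48 cont=0 payload=0x48=72: acc |= 72<<0 -> acc=72 shift=7 [end]
Varint 2: bytes[2:3] = 48 -> value 72 (1 byte(s))
  byte[3]=0xF0 cont=1 payload=0x70=112: acc |= 112<<0 -> acc=112 shift=7
  byte[4]=0xFA cont=1 payload=0x7A=122: acc |= 122<<7 -> acc=15728 shift=14
  byte[5]=0xF7 cont=1 payload=0x77=119: acc |= 119<<14 -> acc=1965424 shift=21
  byte[6]=0x47 cont=0 payload=0x47=71: acc |= 71<<21 -> acc=150863216 shift=28 [end]
Varint 3: bytes[3:7] = F0 FA F7 47 -> value 150863216 (4 byte(s))
  byte[7]=0x82 cont=1 payload=0x02=2: acc |= 2<<0 -> acc=2 shift=7
  byte[8]=0xF2 cont=1 payload=0x72=114: acc |= 114<<7 -> acc=14594 shift=14
  byte[9]=0x74 cont=0 payload=0x74=116: acc |= 116<<14 -> acc=1915138 shift=21 [end]
Varint 4: bytes[7:10] = 82 F2 74 -> value 1915138 (3 byte(s))

Answer: 2 1 4 3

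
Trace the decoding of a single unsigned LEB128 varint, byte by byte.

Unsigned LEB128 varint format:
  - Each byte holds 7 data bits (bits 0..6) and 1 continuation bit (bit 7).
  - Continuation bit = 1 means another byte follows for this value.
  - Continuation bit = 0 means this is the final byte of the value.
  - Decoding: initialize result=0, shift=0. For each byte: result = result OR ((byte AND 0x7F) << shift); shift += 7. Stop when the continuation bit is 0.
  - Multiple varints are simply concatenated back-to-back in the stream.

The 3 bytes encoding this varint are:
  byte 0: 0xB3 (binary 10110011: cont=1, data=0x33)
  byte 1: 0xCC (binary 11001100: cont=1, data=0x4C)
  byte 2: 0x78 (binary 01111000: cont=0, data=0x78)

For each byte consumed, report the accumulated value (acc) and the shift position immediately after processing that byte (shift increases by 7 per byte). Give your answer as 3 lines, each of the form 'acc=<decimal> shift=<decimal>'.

Answer: acc=51 shift=7
acc=9779 shift=14
acc=1975859 shift=21

Derivation:
byte 0=0xB3: payload=0x33=51, contrib = 51<<0 = 51; acc -> 51, shift -> 7
byte 1=0xCC: payload=0x4C=76, contrib = 76<<7 = 9728; acc -> 9779, shift -> 14
byte 2=0x78: payload=0x78=120, contrib = 120<<14 = 1966080; acc -> 1975859, shift -> 21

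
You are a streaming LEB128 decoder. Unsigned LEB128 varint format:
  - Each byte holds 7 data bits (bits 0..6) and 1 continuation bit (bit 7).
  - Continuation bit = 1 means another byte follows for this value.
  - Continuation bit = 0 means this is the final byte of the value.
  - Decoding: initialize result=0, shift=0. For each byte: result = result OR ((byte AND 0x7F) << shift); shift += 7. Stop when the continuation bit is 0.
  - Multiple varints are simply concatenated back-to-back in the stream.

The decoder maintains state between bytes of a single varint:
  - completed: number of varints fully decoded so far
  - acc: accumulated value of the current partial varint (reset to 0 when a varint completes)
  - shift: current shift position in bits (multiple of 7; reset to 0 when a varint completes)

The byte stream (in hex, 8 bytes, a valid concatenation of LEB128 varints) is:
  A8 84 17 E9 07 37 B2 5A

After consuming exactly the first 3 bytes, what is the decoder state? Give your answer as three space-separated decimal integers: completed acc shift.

byte[0]=0xA8 cont=1 payload=0x28: acc |= 40<<0 -> completed=0 acc=40 shift=7
byte[1]=0x84 cont=1 payload=0x04: acc |= 4<<7 -> completed=0 acc=552 shift=14
byte[2]=0x17 cont=0 payload=0x17: varint #1 complete (value=377384); reset -> completed=1 acc=0 shift=0

Answer: 1 0 0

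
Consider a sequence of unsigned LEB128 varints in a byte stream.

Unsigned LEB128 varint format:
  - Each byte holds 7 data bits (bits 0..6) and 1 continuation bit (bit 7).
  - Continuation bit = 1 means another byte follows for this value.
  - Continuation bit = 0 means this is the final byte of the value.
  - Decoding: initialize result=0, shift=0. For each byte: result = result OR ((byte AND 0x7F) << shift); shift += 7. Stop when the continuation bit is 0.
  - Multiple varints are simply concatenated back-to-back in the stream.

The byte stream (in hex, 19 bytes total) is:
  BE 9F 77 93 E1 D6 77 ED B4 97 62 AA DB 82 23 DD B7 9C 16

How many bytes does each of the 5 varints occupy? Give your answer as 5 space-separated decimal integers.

Answer: 3 4 4 4 4

Derivation:
  byte[0]=0xBE cont=1 payload=0x3E=62: acc |= 62<<0 -> acc=62 shift=7
  byte[1]=0x9F cont=1 payload=0x1F=31: acc |= 31<<7 -> acc=4030 shift=14
  byte[2]=0x77 cont=0 payload=0x77=119: acc |= 119<<14 -> acc=1953726 shift=21 [end]
Varint 1: bytes[0:3] = BE 9F 77 -> value 1953726 (3 byte(s))
  byte[3]=0x93 cont=1 payload=0x13=19: acc |= 19<<0 -> acc=19 shift=7
  byte[4]=0xE1 cont=1 payload=0x61=97: acc |= 97<<7 -> acc=12435 shift=14
  byte[5]=0xD6 cont=1 payload=0x56=86: acc |= 86<<14 -> acc=1421459 shift=21
  byte[6]=0x77 cont=0 payload=0x77=119: acc |= 119<<21 -> acc=250982547 shift=28 [end]
Varint 2: bytes[3:7] = 93 E1 D6 77 -> value 250982547 (4 byte(s))
  byte[7]=0xED cont=1 payload=0x6D=109: acc |= 109<<0 -> acc=109 shift=7
  byte[8]=0xB4 cont=1 payload=0x34=52: acc |= 52<<7 -> acc=6765 shift=14
  byte[9]=0x97 cont=1 payload=0x17=23: acc |= 23<<14 -> acc=383597 shift=21
  byte[10]=0x62 cont=0 payload=0x62=98: acc |= 98<<21 -> acc=205904493 shift=28 [end]
Varint 3: bytes[7:11] = ED B4 97 62 -> value 205904493 (4 byte(s))
  byte[11]=0xAA cont=1 payload=0x2A=42: acc |= 42<<0 -> acc=42 shift=7
  byte[12]=0xDB cont=1 payload=0x5B=91: acc |= 91<<7 -> acc=11690 shift=14
  byte[13]=0x82 cont=1 payload=0x02=2: acc |= 2<<14 -> acc=44458 shift=21
  byte[14]=0x23 cont=0 payload=0x23=35: acc |= 35<<21 -> acc=73444778 shift=28 [end]
Varint 4: bytes[11:15] = AA DB 82 23 -> value 73444778 (4 byte(s))
  byte[15]=0xDD cont=1 payload=0x5D=93: acc |= 93<<0 -> acc=93 shift=7
  byte[16]=0xB7 cont=1 payload=0x37=55: acc |= 55<<7 -> acc=7133 shift=14
  byte[17]=0x9C cont=1 payload=0x1C=28: acc |= 28<<14 -> acc=465885 shift=21
  byte[18]=0x16 cont=0 payload=0x16=22: acc |= 22<<21 -> acc=46603229 shift=28 [end]
Varint 5: bytes[15:19] = DD B7 9C 16 -> value 46603229 (4 byte(s))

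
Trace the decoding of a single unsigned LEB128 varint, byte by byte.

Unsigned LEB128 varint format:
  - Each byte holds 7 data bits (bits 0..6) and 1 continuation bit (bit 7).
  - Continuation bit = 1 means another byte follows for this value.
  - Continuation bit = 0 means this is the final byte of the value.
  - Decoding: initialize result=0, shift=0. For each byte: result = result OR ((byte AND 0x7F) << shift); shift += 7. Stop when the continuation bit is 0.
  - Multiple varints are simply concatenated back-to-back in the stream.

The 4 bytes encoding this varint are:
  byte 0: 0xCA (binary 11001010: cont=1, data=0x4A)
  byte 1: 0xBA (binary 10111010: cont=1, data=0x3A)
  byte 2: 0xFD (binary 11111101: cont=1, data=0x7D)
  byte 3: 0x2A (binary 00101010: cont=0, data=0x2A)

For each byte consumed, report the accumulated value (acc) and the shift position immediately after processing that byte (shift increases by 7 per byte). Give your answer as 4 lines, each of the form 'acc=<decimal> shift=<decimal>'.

Answer: acc=74 shift=7
acc=7498 shift=14
acc=2055498 shift=21
acc=90135882 shift=28

Derivation:
byte 0=0xCA: payload=0x4A=74, contrib = 74<<0 = 74; acc -> 74, shift -> 7
byte 1=0xBA: payload=0x3A=58, contrib = 58<<7 = 7424; acc -> 7498, shift -> 14
byte 2=0xFD: payload=0x7D=125, contrib = 125<<14 = 2048000; acc -> 2055498, shift -> 21
byte 3=0x2A: payload=0x2A=42, contrib = 42<<21 = 88080384; acc -> 90135882, shift -> 28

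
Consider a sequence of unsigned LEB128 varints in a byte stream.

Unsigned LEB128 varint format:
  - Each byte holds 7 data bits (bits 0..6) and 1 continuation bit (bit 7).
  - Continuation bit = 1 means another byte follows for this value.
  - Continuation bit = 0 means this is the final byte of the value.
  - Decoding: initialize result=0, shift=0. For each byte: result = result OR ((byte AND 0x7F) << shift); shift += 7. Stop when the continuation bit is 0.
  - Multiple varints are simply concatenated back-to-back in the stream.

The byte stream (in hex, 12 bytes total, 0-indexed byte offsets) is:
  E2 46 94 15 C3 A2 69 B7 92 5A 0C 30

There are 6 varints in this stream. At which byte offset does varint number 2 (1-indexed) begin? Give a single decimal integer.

Answer: 2

Derivation:
  byte[0]=0xE2 cont=1 payload=0x62=98: acc |= 98<<0 -> acc=98 shift=7
  byte[1]=0x46 cont=0 payload=0x46=70: acc |= 70<<7 -> acc=9058 shift=14 [end]
Varint 1: bytes[0:2] = E2 46 -> value 9058 (2 byte(s))
  byte[2]=0x94 cont=1 payload=0x14=20: acc |= 20<<0 -> acc=20 shift=7
  byte[3]=0x15 cont=0 payload=0x15=21: acc |= 21<<7 -> acc=2708 shift=14 [end]
Varint 2: bytes[2:4] = 94 15 -> value 2708 (2 byte(s))
  byte[4]=0xC3 cont=1 payload=0x43=67: acc |= 67<<0 -> acc=67 shift=7
  byte[5]=0xA2 cont=1 payload=0x22=34: acc |= 34<<7 -> acc=4419 shift=14
  byte[6]=0x69 cont=0 payload=0x69=105: acc |= 105<<14 -> acc=1724739 shift=21 [end]
Varint 3: bytes[4:7] = C3 A2 69 -> value 1724739 (3 byte(s))
  byte[7]=0xB7 cont=1 payload=0x37=55: acc |= 55<<0 -> acc=55 shift=7
  byte[8]=0x92 cont=1 payload=0x12=18: acc |= 18<<7 -> acc=2359 shift=14
  byte[9]=0x5A cont=0 payload=0x5A=90: acc |= 90<<14 -> acc=1476919 shift=21 [end]
Varint 4: bytes[7:10] = B7 92 5A -> value 1476919 (3 byte(s))
  byte[10]=0x0C cont=0 payload=0x0C=12: acc |= 12<<0 -> acc=12 shift=7 [end]
Varint 5: bytes[10:11] = 0C -> value 12 (1 byte(s))
  byte[11]=0x30 cont=0 payload=0x30=48: acc |= 48<<0 -> acc=48 shift=7 [end]
Varint 6: bytes[11:12] = 30 -> value 48 (1 byte(s))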